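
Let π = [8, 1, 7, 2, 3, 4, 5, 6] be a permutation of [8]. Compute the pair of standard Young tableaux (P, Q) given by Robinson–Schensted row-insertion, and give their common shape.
P = [1, 2, 3, 4, 5, 6] / [7] / [8];  Q = [1, 3, 5, 6, 7, 8] / [2] / [4];  common shape = (6, 1, 1)

Row-insert the values π_1, π_2, … into P one at a time, bumping the leftmost entry strictly greater than the inserted value down to the next row. The recording tableau Q records, in position (i, j), the step at which that cell was added to P.
  Insert 8 (step 1): P = [8];  Q = [1]
  Insert 1 (step 2): P = [1] / [8];  Q = [1] / [2]
  Insert 7 (step 3): P = [1, 7] / [8];  Q = [1, 3] / [2]
  Insert 2 (step 4): P = [1, 2] / [7] / [8];  Q = [1, 3] / [2] / [4]
  Insert 3 (step 5): P = [1, 2, 3] / [7] / [8];  Q = [1, 3, 5] / [2] / [4]
  Insert 4 (step 6): P = [1, 2, 3, 4] / [7] / [8];  Q = [1, 3, 5, 6] / [2] / [4]
  Insert 5 (step 7): P = [1, 2, 3, 4, 5] / [7] / [8];  Q = [1, 3, 5, 6, 7] / [2] / [4]
  Insert 6 (step 8): P = [1, 2, 3, 4, 5, 6] / [7] / [8];  Q = [1, 3, 5, 6, 7, 8] / [2] / [4]
Final shape: (6, 1, 1).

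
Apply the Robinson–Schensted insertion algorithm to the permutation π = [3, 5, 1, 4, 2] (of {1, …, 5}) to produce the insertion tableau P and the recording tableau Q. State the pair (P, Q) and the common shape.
P = [1, 2] / [3, 4] / [5];  Q = [1, 2] / [3, 4] / [5];  common shape = (2, 2, 1)

Row-insert the values π_1, π_2, … into P one at a time, bumping the leftmost entry strictly greater than the inserted value down to the next row. The recording tableau Q records, in position (i, j), the step at which that cell was added to P.
  Insert 3 (step 1): P = [3];  Q = [1]
  Insert 5 (step 2): P = [3, 5];  Q = [1, 2]
  Insert 1 (step 3): P = [1, 5] / [3];  Q = [1, 2] / [3]
  Insert 4 (step 4): P = [1, 4] / [3, 5];  Q = [1, 2] / [3, 4]
  Insert 2 (step 5): P = [1, 2] / [3, 4] / [5];  Q = [1, 2] / [3, 4] / [5]
Final shape: (2, 2, 1).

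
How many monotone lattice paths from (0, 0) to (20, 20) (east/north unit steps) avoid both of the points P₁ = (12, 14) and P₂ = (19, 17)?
Number of paths = 79090165320

Inclusion–exclusion. Total paths: C(40, 20) = 137846528820. Through P₁: C(26, 12)·C(14, 8) = 29002073100. Through P₂: C(36, 19)·C(4, 1) = 34389986400. Since P₁ is strictly southwest of P₂, a monotone path through both must visit P₁ then P₂; paths through both = C(26, 12)·C(10, 7)·C(4, 1) = 4635696000. Avoid both = 137846528820 − 29002073100 − 34389986400 + 4635696000 = 79090165320.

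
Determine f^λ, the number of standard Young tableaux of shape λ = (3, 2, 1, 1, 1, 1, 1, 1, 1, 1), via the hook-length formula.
# SYT of shape (3, 2, 1, 1, 1, 1, 1, 1, 1, 1) = 429

Hook-length formula: f^λ = n! / Π hook(c), product over all cells c of the Young diagram. For λ = (3, 2, 1, 1, 1, 1, 1, 1, 1, 1), n = 13 boxes. Hook lengths by row (left-to-right, top-to-bottom): [12, 3, 1]; [10, 1]; [8]; [7]; [6]; [5]; [4]; [3]; [2]; [1]. Product of hooks = 14515200. So f^λ = 13! / 14515200 = 6227020800 / 14515200 = 429.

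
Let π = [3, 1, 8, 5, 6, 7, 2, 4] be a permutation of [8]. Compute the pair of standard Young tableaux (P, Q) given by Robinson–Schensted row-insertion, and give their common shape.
P = [1, 2, 4, 7] / [3, 5, 6] / [8];  Q = [1, 3, 5, 6] / [2, 4, 8] / [7];  common shape = (4, 3, 1)

Row-insert the values π_1, π_2, … into P one at a time, bumping the leftmost entry strictly greater than the inserted value down to the next row. The recording tableau Q records, in position (i, j), the step at which that cell was added to P.
  Insert 3 (step 1): P = [3];  Q = [1]
  Insert 1 (step 2): P = [1] / [3];  Q = [1] / [2]
  Insert 8 (step 3): P = [1, 8] / [3];  Q = [1, 3] / [2]
  Insert 5 (step 4): P = [1, 5] / [3, 8];  Q = [1, 3] / [2, 4]
  Insert 6 (step 5): P = [1, 5, 6] / [3, 8];  Q = [1, 3, 5] / [2, 4]
  Insert 7 (step 6): P = [1, 5, 6, 7] / [3, 8];  Q = [1, 3, 5, 6] / [2, 4]
  Insert 2 (step 7): P = [1, 2, 6, 7] / [3, 5] / [8];  Q = [1, 3, 5, 6] / [2, 4] / [7]
  Insert 4 (step 8): P = [1, 2, 4, 7] / [3, 5, 6] / [8];  Q = [1, 3, 5, 6] / [2, 4, 8] / [7]
Final shape: (4, 3, 1).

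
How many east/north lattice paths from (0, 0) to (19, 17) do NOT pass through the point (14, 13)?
Number of paths = 6070150800

Total paths from (0, 0) to (19, 17): C(36, 19) = 8597496600. Paths through (14, 13): (paths (0, 0) → (14, 13)) × (paths (14, 13) → (19, 17)) = C(27, 14) · C(9, 5) = 20058300 · 126 = 2527345800. Avoidance count = 8597496600 − 2527345800 = 6070150800.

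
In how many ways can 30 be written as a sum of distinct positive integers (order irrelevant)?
q(30) = 296

A partition into distinct parts is a strictly decreasing sequence summing to n. The recurrence d(n, m) = d(n, m−1) + d(n−m, m−1) (use part m at most once) with q(n) = d(n, n) gives q(30) = 296. (Euler's theorem: # distinct-part partitions = # odd-part partitions.)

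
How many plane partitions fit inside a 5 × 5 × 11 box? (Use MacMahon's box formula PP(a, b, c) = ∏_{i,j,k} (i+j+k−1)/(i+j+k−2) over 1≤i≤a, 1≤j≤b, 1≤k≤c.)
PP(5, 5, 11) = 46960429261824

Evaluate the triple product over i = 1..5, j = 1..5, k = 1..11. The factors are (2/1) · (3/2) · (4/3) · (5/4) · (6/5) · (7/6) · (8/7) · (9/8) · … (275 factors total). The numerators and denominators telescope so the product is an integer; carrying out the multiplication exactly gives PP(5, 5, 11) = 46960429261824.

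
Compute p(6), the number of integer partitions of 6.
p(6) = 11

List all partitions of 6: 6, 5+1, 4+2, 4+1+1, 3+3, 3+2+1, 3+1+1+1, 2+2+2, 2+2+1+1, 2+1+1+1+1, 1+1+1+1+1+1. Counting them gives p(6) = 11.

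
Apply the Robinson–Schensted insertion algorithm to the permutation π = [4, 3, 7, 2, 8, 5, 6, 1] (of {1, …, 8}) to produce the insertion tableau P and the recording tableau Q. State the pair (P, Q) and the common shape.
P = [1, 5, 6] / [2, 7, 8] / [3] / [4];  Q = [1, 3, 5] / [2, 6, 7] / [4] / [8];  common shape = (3, 3, 1, 1)

Row-insert the values π_1, π_2, … into P one at a time, bumping the leftmost entry strictly greater than the inserted value down to the next row. The recording tableau Q records, in position (i, j), the step at which that cell was added to P.
  Insert 4 (step 1): P = [4];  Q = [1]
  Insert 3 (step 2): P = [3] / [4];  Q = [1] / [2]
  Insert 7 (step 3): P = [3, 7] / [4];  Q = [1, 3] / [2]
  Insert 2 (step 4): P = [2, 7] / [3] / [4];  Q = [1, 3] / [2] / [4]
  Insert 8 (step 5): P = [2, 7, 8] / [3] / [4];  Q = [1, 3, 5] / [2] / [4]
  Insert 5 (step 6): P = [2, 5, 8] / [3, 7] / [4];  Q = [1, 3, 5] / [2, 6] / [4]
  Insert 6 (step 7): P = [2, 5, 6] / [3, 7, 8] / [4];  Q = [1, 3, 5] / [2, 6, 7] / [4]
  Insert 1 (step 8): P = [1, 5, 6] / [2, 7, 8] / [3] / [4];  Q = [1, 3, 5] / [2, 6, 7] / [4] / [8]
Final shape: (3, 3, 1, 1).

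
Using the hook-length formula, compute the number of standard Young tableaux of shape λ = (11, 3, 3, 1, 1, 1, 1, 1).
# SYT of shape (11, 3, 3, 1, 1, 1, 1, 1) = 113163050

Hook-length formula: f^λ = n! / Π hook(c), product over all cells c of the Young diagram. For λ = (11, 3, 3, 1, 1, 1, 1, 1), n = 22 boxes. Hook lengths by row (left-to-right, top-to-bottom): [18, 12, 11, 8, 7, 6, 5, 4, 3, 2, 1]; [9, 3, 2]; [8, 2, 1]; [5]; [4]; [3]; [2]; [1]. Product of hooks = 9932577177600. So f^λ = 22! / 9932577177600 = 1124000727777607680000 / 9932577177600 = 113163050.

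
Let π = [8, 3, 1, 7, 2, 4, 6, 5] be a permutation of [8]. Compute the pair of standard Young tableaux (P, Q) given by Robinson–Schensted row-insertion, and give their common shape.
P = [1, 2, 4, 5] / [3, 6] / [7] / [8];  Q = [1, 4, 6, 7] / [2, 5] / [3] / [8];  common shape = (4, 2, 1, 1)

Row-insert the values π_1, π_2, … into P one at a time, bumping the leftmost entry strictly greater than the inserted value down to the next row. The recording tableau Q records, in position (i, j), the step at which that cell was added to P.
  Insert 8 (step 1): P = [8];  Q = [1]
  Insert 3 (step 2): P = [3] / [8];  Q = [1] / [2]
  Insert 1 (step 3): P = [1] / [3] / [8];  Q = [1] / [2] / [3]
  Insert 7 (step 4): P = [1, 7] / [3] / [8];  Q = [1, 4] / [2] / [3]
  Insert 2 (step 5): P = [1, 2] / [3, 7] / [8];  Q = [1, 4] / [2, 5] / [3]
  Insert 4 (step 6): P = [1, 2, 4] / [3, 7] / [8];  Q = [1, 4, 6] / [2, 5] / [3]
  Insert 6 (step 7): P = [1, 2, 4, 6] / [3, 7] / [8];  Q = [1, 4, 6, 7] / [2, 5] / [3]
  Insert 5 (step 8): P = [1, 2, 4, 5] / [3, 6] / [7] / [8];  Q = [1, 4, 6, 7] / [2, 5] / [3] / [8]
Final shape: (4, 2, 1, 1).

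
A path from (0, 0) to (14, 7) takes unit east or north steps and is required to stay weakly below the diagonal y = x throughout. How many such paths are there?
Number of paths = 62016

By the reflection principle (André's argument), the number of monotone paths to (14, 7) with n ≤ m that never go above y = x is C(21, 14) − C(21, 15) = 116280 − 54264 = 62016.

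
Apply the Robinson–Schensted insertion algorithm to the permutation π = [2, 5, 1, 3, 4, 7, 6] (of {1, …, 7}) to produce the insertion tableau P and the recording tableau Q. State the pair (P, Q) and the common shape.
P = [1, 3, 4, 6] / [2, 5, 7];  Q = [1, 2, 5, 6] / [3, 4, 7];  common shape = (4, 3)

Row-insert the values π_1, π_2, … into P one at a time, bumping the leftmost entry strictly greater than the inserted value down to the next row. The recording tableau Q records, in position (i, j), the step at which that cell was added to P.
  Insert 2 (step 1): P = [2];  Q = [1]
  Insert 5 (step 2): P = [2, 5];  Q = [1, 2]
  Insert 1 (step 3): P = [1, 5] / [2];  Q = [1, 2] / [3]
  Insert 3 (step 4): P = [1, 3] / [2, 5];  Q = [1, 2] / [3, 4]
  Insert 4 (step 5): P = [1, 3, 4] / [2, 5];  Q = [1, 2, 5] / [3, 4]
  Insert 7 (step 6): P = [1, 3, 4, 7] / [2, 5];  Q = [1, 2, 5, 6] / [3, 4]
  Insert 6 (step 7): P = [1, 3, 4, 6] / [2, 5, 7];  Q = [1, 2, 5, 6] / [3, 4, 7]
Final shape: (4, 3).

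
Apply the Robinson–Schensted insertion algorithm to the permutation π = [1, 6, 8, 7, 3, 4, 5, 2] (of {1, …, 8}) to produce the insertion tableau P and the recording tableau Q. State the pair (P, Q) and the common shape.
P = [1, 2, 4, 5] / [3, 7] / [6] / [8];  Q = [1, 2, 3, 7] / [4, 6] / [5] / [8];  common shape = (4, 2, 1, 1)

Row-insert the values π_1, π_2, … into P one at a time, bumping the leftmost entry strictly greater than the inserted value down to the next row. The recording tableau Q records, in position (i, j), the step at which that cell was added to P.
  Insert 1 (step 1): P = [1];  Q = [1]
  Insert 6 (step 2): P = [1, 6];  Q = [1, 2]
  Insert 8 (step 3): P = [1, 6, 8];  Q = [1, 2, 3]
  Insert 7 (step 4): P = [1, 6, 7] / [8];  Q = [1, 2, 3] / [4]
  Insert 3 (step 5): P = [1, 3, 7] / [6] / [8];  Q = [1, 2, 3] / [4] / [5]
  Insert 4 (step 6): P = [1, 3, 4] / [6, 7] / [8];  Q = [1, 2, 3] / [4, 6] / [5]
  Insert 5 (step 7): P = [1, 3, 4, 5] / [6, 7] / [8];  Q = [1, 2, 3, 7] / [4, 6] / [5]
  Insert 2 (step 8): P = [1, 2, 4, 5] / [3, 7] / [6] / [8];  Q = [1, 2, 3, 7] / [4, 6] / [5] / [8]
Final shape: (4, 2, 1, 1).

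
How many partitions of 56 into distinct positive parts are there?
q(56) = 7108

A partition into distinct parts is a strictly decreasing sequence summing to n. The recurrence d(n, m) = d(n, m−1) + d(n−m, m−1) (use part m at most once) with q(n) = d(n, n) gives q(56) = 7108. (Euler's theorem: # distinct-part partitions = # odd-part partitions.)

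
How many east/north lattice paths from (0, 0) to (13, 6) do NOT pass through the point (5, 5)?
Number of paths = 24864

Total paths from (0, 0) to (13, 6): C(19, 13) = 27132. Paths through (5, 5): (paths (0, 0) → (5, 5)) × (paths (5, 5) → (13, 6)) = C(10, 5) · C(9, 8) = 252 · 9 = 2268. Avoidance count = 27132 − 2268 = 24864.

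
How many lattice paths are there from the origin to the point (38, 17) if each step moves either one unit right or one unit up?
Number of paths = 68248282427325

A monotone lattice path from (0, 0) to (38, 17) consists of 38 east steps and 17 north steps in some order, so it is determined by which 38 of the 55 steps are east. The count is C(55, 38) = 68248282427325.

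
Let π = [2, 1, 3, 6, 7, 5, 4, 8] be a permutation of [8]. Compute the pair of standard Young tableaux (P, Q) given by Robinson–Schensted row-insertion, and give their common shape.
P = [1, 3, 4, 7, 8] / [2, 5] / [6];  Q = [1, 3, 4, 5, 8] / [2, 6] / [7];  common shape = (5, 2, 1)

Row-insert the values π_1, π_2, … into P one at a time, bumping the leftmost entry strictly greater than the inserted value down to the next row. The recording tableau Q records, in position (i, j), the step at which that cell was added to P.
  Insert 2 (step 1): P = [2];  Q = [1]
  Insert 1 (step 2): P = [1] / [2];  Q = [1] / [2]
  Insert 3 (step 3): P = [1, 3] / [2];  Q = [1, 3] / [2]
  Insert 6 (step 4): P = [1, 3, 6] / [2];  Q = [1, 3, 4] / [2]
  Insert 7 (step 5): P = [1, 3, 6, 7] / [2];  Q = [1, 3, 4, 5] / [2]
  Insert 5 (step 6): P = [1, 3, 5, 7] / [2, 6];  Q = [1, 3, 4, 5] / [2, 6]
  Insert 4 (step 7): P = [1, 3, 4, 7] / [2, 5] / [6];  Q = [1, 3, 4, 5] / [2, 6] / [7]
  Insert 8 (step 8): P = [1, 3, 4, 7, 8] / [2, 5] / [6];  Q = [1, 3, 4, 5, 8] / [2, 6] / [7]
Final shape: (5, 2, 1).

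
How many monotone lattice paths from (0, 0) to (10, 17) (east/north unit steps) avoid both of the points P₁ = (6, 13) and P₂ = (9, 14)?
Number of paths = 3702397

Inclusion–exclusion. Total paths: C(27, 10) = 8436285. Through P₁: C(19, 6)·C(8, 4) = 1899240. Through P₂: C(23, 9)·C(4, 1) = 3268760. Since P₁ is strictly southwest of P₂, a monotone path through both must visit P₁ then P₂; paths through both = C(19, 6)·C(4, 3)·C(4, 1) = 434112. Avoid both = 8436285 − 1899240 − 3268760 + 434112 = 3702397.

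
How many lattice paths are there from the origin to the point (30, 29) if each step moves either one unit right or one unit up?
Number of paths = 59132290782430712

A monotone lattice path from (0, 0) to (30, 29) consists of 30 east steps and 29 north steps in some order, so it is determined by which 30 of the 59 steps are east. The count is C(59, 30) = 59132290782430712.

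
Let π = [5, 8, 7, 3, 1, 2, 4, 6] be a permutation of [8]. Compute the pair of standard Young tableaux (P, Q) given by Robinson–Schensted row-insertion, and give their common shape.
P = [1, 2, 4, 6] / [3, 7] / [5] / [8];  Q = [1, 2, 7, 8] / [3, 6] / [4] / [5];  common shape = (4, 2, 1, 1)

Row-insert the values π_1, π_2, … into P one at a time, bumping the leftmost entry strictly greater than the inserted value down to the next row. The recording tableau Q records, in position (i, j), the step at which that cell was added to P.
  Insert 5 (step 1): P = [5];  Q = [1]
  Insert 8 (step 2): P = [5, 8];  Q = [1, 2]
  Insert 7 (step 3): P = [5, 7] / [8];  Q = [1, 2] / [3]
  Insert 3 (step 4): P = [3, 7] / [5] / [8];  Q = [1, 2] / [3] / [4]
  Insert 1 (step 5): P = [1, 7] / [3] / [5] / [8];  Q = [1, 2] / [3] / [4] / [5]
  Insert 2 (step 6): P = [1, 2] / [3, 7] / [5] / [8];  Q = [1, 2] / [3, 6] / [4] / [5]
  Insert 4 (step 7): P = [1, 2, 4] / [3, 7] / [5] / [8];  Q = [1, 2, 7] / [3, 6] / [4] / [5]
  Insert 6 (step 8): P = [1, 2, 4, 6] / [3, 7] / [5] / [8];  Q = [1, 2, 7, 8] / [3, 6] / [4] / [5]
Final shape: (4, 2, 1, 1).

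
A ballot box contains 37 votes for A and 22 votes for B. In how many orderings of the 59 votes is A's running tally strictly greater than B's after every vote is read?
Strict-lead orderings = 2279079007118550

Total orderings of the 59 votes with 37 for A: C(59, 37) = 8964377427999630. By the Bertrand ballot formula (Cycle Lemma / reflection principle), the number of orderings in which A is strictly ahead of B throughout is (p − q)/(p + q) · C(p + q, p) = (37 − 22)/(37 + 22) · 8964377427999630 = 2279079007118550.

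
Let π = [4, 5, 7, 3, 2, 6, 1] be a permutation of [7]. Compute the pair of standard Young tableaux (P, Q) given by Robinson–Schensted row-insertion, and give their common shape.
P = [1, 5, 6] / [2, 7] / [3] / [4];  Q = [1, 2, 3] / [4, 6] / [5] / [7];  common shape = (3, 2, 1, 1)

Row-insert the values π_1, π_2, … into P one at a time, bumping the leftmost entry strictly greater than the inserted value down to the next row. The recording tableau Q records, in position (i, j), the step at which that cell was added to P.
  Insert 4 (step 1): P = [4];  Q = [1]
  Insert 5 (step 2): P = [4, 5];  Q = [1, 2]
  Insert 7 (step 3): P = [4, 5, 7];  Q = [1, 2, 3]
  Insert 3 (step 4): P = [3, 5, 7] / [4];  Q = [1, 2, 3] / [4]
  Insert 2 (step 5): P = [2, 5, 7] / [3] / [4];  Q = [1, 2, 3] / [4] / [5]
  Insert 6 (step 6): P = [2, 5, 6] / [3, 7] / [4];  Q = [1, 2, 3] / [4, 6] / [5]
  Insert 1 (step 7): P = [1, 5, 6] / [2, 7] / [3] / [4];  Q = [1, 2, 3] / [4, 6] / [5] / [7]
Final shape: (3, 2, 1, 1).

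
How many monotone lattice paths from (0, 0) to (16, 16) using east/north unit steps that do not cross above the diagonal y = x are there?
C_16 = 35357670

These NE paths below the diagonal are counted by the Catalan number C_n = (1/(n + 1)) · C(2n, n). For n = 16: C_16 = (1/17) · C(32, 16) = 601080390/17 = 35357670.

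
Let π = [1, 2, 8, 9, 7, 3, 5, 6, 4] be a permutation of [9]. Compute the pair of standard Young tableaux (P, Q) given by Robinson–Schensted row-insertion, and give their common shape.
P = [1, 2, 3, 4, 6] / [5, 9] / [7] / [8];  Q = [1, 2, 3, 4, 8] / [5, 7] / [6] / [9];  common shape = (5, 2, 1, 1)

Row-insert the values π_1, π_2, … into P one at a time, bumping the leftmost entry strictly greater than the inserted value down to the next row. The recording tableau Q records, in position (i, j), the step at which that cell was added to P.
  Insert 1 (step 1): P = [1];  Q = [1]
  Insert 2 (step 2): P = [1, 2];  Q = [1, 2]
  Insert 8 (step 3): P = [1, 2, 8];  Q = [1, 2, 3]
  Insert 9 (step 4): P = [1, 2, 8, 9];  Q = [1, 2, 3, 4]
  Insert 7 (step 5): P = [1, 2, 7, 9] / [8];  Q = [1, 2, 3, 4] / [5]
  Insert 3 (step 6): P = [1, 2, 3, 9] / [7] / [8];  Q = [1, 2, 3, 4] / [5] / [6]
  Insert 5 (step 7): P = [1, 2, 3, 5] / [7, 9] / [8];  Q = [1, 2, 3, 4] / [5, 7] / [6]
  Insert 6 (step 8): P = [1, 2, 3, 5, 6] / [7, 9] / [8];  Q = [1, 2, 3, 4, 8] / [5, 7] / [6]
  Insert 4 (step 9): P = [1, 2, 3, 4, 6] / [5, 9] / [7] / [8];  Q = [1, 2, 3, 4, 8] / [5, 7] / [6] / [9]
Final shape: (5, 2, 1, 1).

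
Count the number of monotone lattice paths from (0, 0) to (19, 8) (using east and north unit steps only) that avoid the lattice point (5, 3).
Number of paths = 1568907

Total paths from (0, 0) to (19, 8): C(27, 19) = 2220075. Paths through (5, 3): (paths (0, 0) → (5, 3)) × (paths (5, 3) → (19, 8)) = C(8, 5) · C(19, 14) = 56 · 11628 = 651168. Avoidance count = 2220075 − 651168 = 1568907.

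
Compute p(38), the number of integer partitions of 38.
p(38) = 26015

Compute p(n) via the recurrence p(n, m) = p(n, m−1) + p(n−m, m), where p(n, m) counts partitions of n with all parts ≤ m and p(n) = p(n, n). The base cases are p(0, m) = 1 and p(n, 0) = 0 for n > 0. Filling the table yields p(38) = 26015. (Euler's pentagonal recurrence is an alternative.)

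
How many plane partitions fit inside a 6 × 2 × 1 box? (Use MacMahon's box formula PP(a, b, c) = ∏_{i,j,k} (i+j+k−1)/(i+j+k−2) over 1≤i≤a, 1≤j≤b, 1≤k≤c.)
PP(6, 2, 1) = 28

Evaluate the triple product over i = 1..6, j = 1..2, k = 1..1. The factors are (2/1) · (3/2) · (3/2) · (4/3) · (4/3) · (5/4) · (5/4) · (6/5) · … (12 factors total). The numerators and denominators telescope so the product is an integer; carrying out the multiplication exactly gives PP(6, 2, 1) = 28.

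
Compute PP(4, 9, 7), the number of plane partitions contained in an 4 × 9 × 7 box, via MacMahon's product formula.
PP(4, 9, 7) = 10323075958624

Evaluate the triple product over i = 1..4, j = 1..9, k = 1..7. The factors are (2/1) · (3/2) · (4/3) · (5/4) · (6/5) · (7/6) · (8/7) · (3/2) · … (252 factors total). The numerators and denominators telescope so the product is an integer; carrying out the multiplication exactly gives PP(4, 9, 7) = 10323075958624.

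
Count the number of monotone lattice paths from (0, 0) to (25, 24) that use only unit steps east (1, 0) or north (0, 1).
Number of paths = 63205303218876

A monotone lattice path from (0, 0) to (25, 24) consists of 25 east steps and 24 north steps in some order, so it is determined by which 25 of the 49 steps are east. The count is C(49, 25) = 63205303218876.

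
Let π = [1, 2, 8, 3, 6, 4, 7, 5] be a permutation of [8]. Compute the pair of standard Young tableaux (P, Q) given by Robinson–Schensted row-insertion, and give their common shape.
P = [1, 2, 3, 4, 5] / [6, 7] / [8];  Q = [1, 2, 3, 5, 7] / [4, 8] / [6];  common shape = (5, 2, 1)

Row-insert the values π_1, π_2, … into P one at a time, bumping the leftmost entry strictly greater than the inserted value down to the next row. The recording tableau Q records, in position (i, j), the step at which that cell was added to P.
  Insert 1 (step 1): P = [1];  Q = [1]
  Insert 2 (step 2): P = [1, 2];  Q = [1, 2]
  Insert 8 (step 3): P = [1, 2, 8];  Q = [1, 2, 3]
  Insert 3 (step 4): P = [1, 2, 3] / [8];  Q = [1, 2, 3] / [4]
  Insert 6 (step 5): P = [1, 2, 3, 6] / [8];  Q = [1, 2, 3, 5] / [4]
  Insert 4 (step 6): P = [1, 2, 3, 4] / [6] / [8];  Q = [1, 2, 3, 5] / [4] / [6]
  Insert 7 (step 7): P = [1, 2, 3, 4, 7] / [6] / [8];  Q = [1, 2, 3, 5, 7] / [4] / [6]
  Insert 5 (step 8): P = [1, 2, 3, 4, 5] / [6, 7] / [8];  Q = [1, 2, 3, 5, 7] / [4, 8] / [6]
Final shape: (5, 2, 1).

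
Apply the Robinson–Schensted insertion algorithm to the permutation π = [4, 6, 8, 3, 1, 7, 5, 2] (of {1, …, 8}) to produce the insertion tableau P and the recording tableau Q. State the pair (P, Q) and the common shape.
P = [1, 2, 7] / [3, 5] / [4, 6] / [8];  Q = [1, 2, 3] / [4, 6] / [5, 7] / [8];  common shape = (3, 2, 2, 1)

Row-insert the values π_1, π_2, … into P one at a time, bumping the leftmost entry strictly greater than the inserted value down to the next row. The recording tableau Q records, in position (i, j), the step at which that cell was added to P.
  Insert 4 (step 1): P = [4];  Q = [1]
  Insert 6 (step 2): P = [4, 6];  Q = [1, 2]
  Insert 8 (step 3): P = [4, 6, 8];  Q = [1, 2, 3]
  Insert 3 (step 4): P = [3, 6, 8] / [4];  Q = [1, 2, 3] / [4]
  Insert 1 (step 5): P = [1, 6, 8] / [3] / [4];  Q = [1, 2, 3] / [4] / [5]
  Insert 7 (step 6): P = [1, 6, 7] / [3, 8] / [4];  Q = [1, 2, 3] / [4, 6] / [5]
  Insert 5 (step 7): P = [1, 5, 7] / [3, 6] / [4, 8];  Q = [1, 2, 3] / [4, 6] / [5, 7]
  Insert 2 (step 8): P = [1, 2, 7] / [3, 5] / [4, 6] / [8];  Q = [1, 2, 3] / [4, 6] / [5, 7] / [8]
Final shape: (3, 2, 2, 1).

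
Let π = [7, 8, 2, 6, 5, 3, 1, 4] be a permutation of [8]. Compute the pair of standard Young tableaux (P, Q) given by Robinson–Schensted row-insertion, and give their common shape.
P = [1, 3, 4] / [2, 8] / [5] / [6] / [7];  Q = [1, 2, 8] / [3, 4] / [5] / [6] / [7];  common shape = (3, 2, 1, 1, 1)

Row-insert the values π_1, π_2, … into P one at a time, bumping the leftmost entry strictly greater than the inserted value down to the next row. The recording tableau Q records, in position (i, j), the step at which that cell was added to P.
  Insert 7 (step 1): P = [7];  Q = [1]
  Insert 8 (step 2): P = [7, 8];  Q = [1, 2]
  Insert 2 (step 3): P = [2, 8] / [7];  Q = [1, 2] / [3]
  Insert 6 (step 4): P = [2, 6] / [7, 8];  Q = [1, 2] / [3, 4]
  Insert 5 (step 5): P = [2, 5] / [6, 8] / [7];  Q = [1, 2] / [3, 4] / [5]
  Insert 3 (step 6): P = [2, 3] / [5, 8] / [6] / [7];  Q = [1, 2] / [3, 4] / [5] / [6]
  Insert 1 (step 7): P = [1, 3] / [2, 8] / [5] / [6] / [7];  Q = [1, 2] / [3, 4] / [5] / [6] / [7]
  Insert 4 (step 8): P = [1, 3, 4] / [2, 8] / [5] / [6] / [7];  Q = [1, 2, 8] / [3, 4] / [5] / [6] / [7]
Final shape: (3, 2, 1, 1, 1).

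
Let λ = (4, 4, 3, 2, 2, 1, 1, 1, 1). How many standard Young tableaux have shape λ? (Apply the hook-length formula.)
# SYT of shape (4, 4, 3, 2, 2, 1, 1, 1, 1) = 12597000

Hook-length formula: f^λ = n! / Π hook(c), product over all cells c of the Young diagram. For λ = (4, 4, 3, 2, 2, 1, 1, 1, 1), n = 19 boxes. Hook lengths by row (left-to-right, top-to-bottom): [12, 7, 4, 2]; [11, 6, 3, 1]; [9, 4, 1]; [7, 2]; [6, 1]; [4]; [3]; [2]; [1]. Product of hooks = 9656672256. So f^λ = 19! / 9656672256 = 121645100408832000 / 9656672256 = 12597000.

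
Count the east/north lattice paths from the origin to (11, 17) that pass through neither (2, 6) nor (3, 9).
Number of paths = 15381340

Inclusion–exclusion. Total paths: C(28, 11) = 21474180. Through P₁: C(8, 2)·C(20, 9) = 4702880. Through P₂: C(12, 3)·C(16, 8) = 2831400. Since P₁ is strictly southwest of P₂, a monotone path through both must visit P₁ then P₂; paths through both = C(8, 2)·C(4, 1)·C(16, 8) = 1441440. Avoid both = 21474180 − 4702880 − 2831400 + 1441440 = 15381340.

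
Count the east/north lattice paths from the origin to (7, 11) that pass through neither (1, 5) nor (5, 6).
Number of paths = 17208

Inclusion–exclusion. Total paths: C(18, 7) = 31824. Through P₁: C(6, 1)·C(12, 6) = 5544. Through P₂: C(11, 5)·C(7, 2) = 9702. Since P₁ is strictly southwest of P₂, a monotone path through both must visit P₁ then P₂; paths through both = C(6, 1)·C(5, 4)·C(7, 2) = 630. Avoid both = 31824 − 5544 − 9702 + 630 = 17208.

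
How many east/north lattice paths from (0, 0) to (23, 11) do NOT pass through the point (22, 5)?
Number of paths = 285532650

Total paths from (0, 0) to (23, 11): C(34, 23) = 286097760. Paths through (22, 5): (paths (0, 0) → (22, 5)) × (paths (22, 5) → (23, 11)) = C(27, 22) · C(7, 1) = 80730 · 7 = 565110. Avoidance count = 286097760 − 565110 = 285532650.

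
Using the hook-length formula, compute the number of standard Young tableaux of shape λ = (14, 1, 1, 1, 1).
# SYT of shape (14, 1, 1, 1, 1) = 2380

Hook-length formula: f^λ = n! / Π hook(c), product over all cells c of the Young diagram. For λ = (14, 1, 1, 1, 1), n = 18 boxes. Hook lengths by row (left-to-right, top-to-bottom): [18, 13, 12, 11, 10, 9, 8, 7, 6, 5, 4, 3, 2, 1]; [4]; [3]; [2]; [1]. Product of hooks = 2690072985600. So f^λ = 18! / 2690072985600 = 6402373705728000 / 2690072985600 = 2380.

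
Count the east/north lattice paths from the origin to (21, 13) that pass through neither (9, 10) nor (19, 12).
Number of paths = 480881039

Inclusion–exclusion. Total paths: C(34, 21) = 927983760. Through P₁: C(19, 9)·C(15, 12) = 42031990. Through P₂: C(31, 19)·C(3, 2) = 423361575. Since P₁ is strictly southwest of P₂, a monotone path through both must visit P₁ then P₂; paths through both = C(19, 9)·C(12, 10)·C(3, 2) = 18290844. Avoid both = 927983760 − 42031990 − 423361575 + 18290844 = 480881039.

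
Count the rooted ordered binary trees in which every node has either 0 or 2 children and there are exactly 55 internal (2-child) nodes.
C_55 = 1759414616608818870992479875972

These full binary trees are counted by the Catalan number C_n = (1/(n + 1)) · C(2n, n). For n = 55: C_55 = (1/56) · C(110, 55) = 98527218530093856775578873054432/56 = 1759414616608818870992479875972.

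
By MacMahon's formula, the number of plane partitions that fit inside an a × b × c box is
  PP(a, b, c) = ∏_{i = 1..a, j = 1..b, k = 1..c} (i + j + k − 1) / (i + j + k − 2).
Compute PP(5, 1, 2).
PP(5, 1, 2) = 21

Evaluate the triple product over i = 1..5, j = 1..1, k = 1..2. The factors are (2/1) · (3/2) · (3/2) · (4/3) · (4/3) · (5/4) · (5/4) · (6/5) · … (10 factors total). The numerators and denominators telescope so the product is an integer; carrying out the multiplication exactly gives PP(5, 1, 2) = 21.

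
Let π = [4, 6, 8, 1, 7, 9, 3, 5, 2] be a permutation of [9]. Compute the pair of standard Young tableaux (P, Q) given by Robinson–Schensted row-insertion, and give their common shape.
P = [1, 2, 5, 9] / [3, 6, 7] / [4] / [8];  Q = [1, 2, 3, 6] / [4, 5, 8] / [7] / [9];  common shape = (4, 3, 1, 1)

Row-insert the values π_1, π_2, … into P one at a time, bumping the leftmost entry strictly greater than the inserted value down to the next row. The recording tableau Q records, in position (i, j), the step at which that cell was added to P.
  Insert 4 (step 1): P = [4];  Q = [1]
  Insert 6 (step 2): P = [4, 6];  Q = [1, 2]
  Insert 8 (step 3): P = [4, 6, 8];  Q = [1, 2, 3]
  Insert 1 (step 4): P = [1, 6, 8] / [4];  Q = [1, 2, 3] / [4]
  Insert 7 (step 5): P = [1, 6, 7] / [4, 8];  Q = [1, 2, 3] / [4, 5]
  Insert 9 (step 6): P = [1, 6, 7, 9] / [4, 8];  Q = [1, 2, 3, 6] / [4, 5]
  Insert 3 (step 7): P = [1, 3, 7, 9] / [4, 6] / [8];  Q = [1, 2, 3, 6] / [4, 5] / [7]
  Insert 5 (step 8): P = [1, 3, 5, 9] / [4, 6, 7] / [8];  Q = [1, 2, 3, 6] / [4, 5, 8] / [7]
  Insert 2 (step 9): P = [1, 2, 5, 9] / [3, 6, 7] / [4] / [8];  Q = [1, 2, 3, 6] / [4, 5, 8] / [7] / [9]
Final shape: (4, 3, 1, 1).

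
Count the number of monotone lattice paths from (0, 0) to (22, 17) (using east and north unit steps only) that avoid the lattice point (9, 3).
Number of paths = 46608291810

Total paths from (0, 0) to (22, 17): C(39, 22) = 51021117810. Paths through (9, 3): (paths (0, 0) → (9, 3)) × (paths (9, 3) → (22, 17)) = C(12, 9) · C(27, 13) = 220 · 20058300 = 4412826000. Avoidance count = 51021117810 − 4412826000 = 46608291810.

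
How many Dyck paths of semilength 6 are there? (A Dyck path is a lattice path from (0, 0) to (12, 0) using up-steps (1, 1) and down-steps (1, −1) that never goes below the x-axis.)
C_6 = 132

These Dyck paths are counted by the Catalan number C_n = (1/(n + 1)) · C(2n, n). For n = 6: C_6 = (1/7) · C(12, 6) = 924/7 = 132.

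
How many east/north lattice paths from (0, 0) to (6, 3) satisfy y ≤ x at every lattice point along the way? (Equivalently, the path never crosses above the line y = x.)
Number of paths = 48

By the reflection principle (André's argument), the number of monotone paths to (6, 3) with n ≤ m that never go above y = x is C(9, 6) − C(9, 7) = 84 − 36 = 48.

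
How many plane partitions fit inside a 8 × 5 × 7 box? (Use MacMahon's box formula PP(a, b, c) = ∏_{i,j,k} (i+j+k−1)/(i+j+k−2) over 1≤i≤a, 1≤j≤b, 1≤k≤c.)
PP(8, 5, 7) = 201299981193168

Evaluate the triple product over i = 1..8, j = 1..5, k = 1..7. The factors are (2/1) · (3/2) · (4/3) · (5/4) · (6/5) · (7/6) · (8/7) · (3/2) · … (280 factors total). The numerators and denominators telescope so the product is an integer; carrying out the multiplication exactly gives PP(8, 5, 7) = 201299981193168.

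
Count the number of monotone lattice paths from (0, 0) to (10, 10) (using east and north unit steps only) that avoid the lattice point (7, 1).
Number of paths = 182996

Total paths from (0, 0) to (10, 10): C(20, 10) = 184756. Paths through (7, 1): (paths (0, 0) → (7, 1)) × (paths (7, 1) → (10, 10)) = C(8, 7) · C(12, 3) = 8 · 220 = 1760. Avoidance count = 184756 − 1760 = 182996.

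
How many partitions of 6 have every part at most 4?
p(6, parts ≤ 4) = 9

Partitions of 6 with all parts ≤ 4: 4+2, 4+1+1, 3+3, 3+2+1, 3+1+1+1, 2+2+2, 2+2+1+1, 2+1+1+1+1, 1+1+1+1+1+1. Count = 9.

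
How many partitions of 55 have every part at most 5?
p(55, parts ≤ 5) = 5260

Use the recurrence p(n, m) = p(n, m−1) + p(n−m, m): either the largest part is < m (count p(n, m−1)) or the largest part is exactly m (remove one copy of m, count p(n−m, m)). With p(0, ·) = 1 this gives p(55, parts ≤ 5) = 5260. (By conjugating Young diagrams, this also counts partitions of 55 into at most 5 parts.)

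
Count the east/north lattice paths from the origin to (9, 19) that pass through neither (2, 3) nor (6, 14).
Number of paths = 3049170

Inclusion–exclusion. Total paths: C(28, 9) = 6906900. Through P₁: C(5, 2)·C(23, 7) = 2451570. Through P₂: C(20, 6)·C(8, 3) = 2170560. Since P₁ is strictly southwest of P₂, a monotone path through both must visit P₁ then P₂; paths through both = C(5, 2)·C(15, 4)·C(8, 3) = 764400. Avoid both = 6906900 − 2451570 − 2170560 + 764400 = 3049170.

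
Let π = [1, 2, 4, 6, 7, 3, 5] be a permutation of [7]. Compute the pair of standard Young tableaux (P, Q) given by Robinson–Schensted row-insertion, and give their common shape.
P = [1, 2, 3, 5, 7] / [4, 6];  Q = [1, 2, 3, 4, 5] / [6, 7];  common shape = (5, 2)

Row-insert the values π_1, π_2, … into P one at a time, bumping the leftmost entry strictly greater than the inserted value down to the next row. The recording tableau Q records, in position (i, j), the step at which that cell was added to P.
  Insert 1 (step 1): P = [1];  Q = [1]
  Insert 2 (step 2): P = [1, 2];  Q = [1, 2]
  Insert 4 (step 3): P = [1, 2, 4];  Q = [1, 2, 3]
  Insert 6 (step 4): P = [1, 2, 4, 6];  Q = [1, 2, 3, 4]
  Insert 7 (step 5): P = [1, 2, 4, 6, 7];  Q = [1, 2, 3, 4, 5]
  Insert 3 (step 6): P = [1, 2, 3, 6, 7] / [4];  Q = [1, 2, 3, 4, 5] / [6]
  Insert 5 (step 7): P = [1, 2, 3, 5, 7] / [4, 6];  Q = [1, 2, 3, 4, 5] / [6, 7]
Final shape: (5, 2).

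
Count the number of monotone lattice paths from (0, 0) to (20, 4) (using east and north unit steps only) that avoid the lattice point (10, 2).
Number of paths = 6270

Total paths from (0, 0) to (20, 4): C(24, 20) = 10626. Paths through (10, 2): (paths (0, 0) → (10, 2)) × (paths (10, 2) → (20, 4)) = C(12, 10) · C(12, 10) = 66 · 66 = 4356. Avoidance count = 10626 − 4356 = 6270.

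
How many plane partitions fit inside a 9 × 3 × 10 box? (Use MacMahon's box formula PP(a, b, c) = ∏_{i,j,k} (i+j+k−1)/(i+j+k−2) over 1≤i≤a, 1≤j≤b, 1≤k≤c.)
PP(9, 3, 10) = 8291930371088

Evaluate the triple product over i = 1..9, j = 1..3, k = 1..10. The factors are (2/1) · (3/2) · (4/3) · (5/4) · (6/5) · (7/6) · (8/7) · (9/8) · … (270 factors total). The numerators and denominators telescope so the product is an integer; carrying out the multiplication exactly gives PP(9, 3, 10) = 8291930371088.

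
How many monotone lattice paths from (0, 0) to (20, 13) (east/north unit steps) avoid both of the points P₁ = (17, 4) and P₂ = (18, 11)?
Number of paths = 364553280

Inclusion–exclusion. Total paths: C(33, 20) = 573166440. Through P₁: C(21, 17)·C(12, 3) = 1316700. Through P₂: C(29, 18)·C(4, 2) = 207583740. Since P₁ is strictly southwest of P₂, a monotone path through both must visit P₁ then P₂; paths through both = C(21, 17)·C(8, 1)·C(4, 2) = 287280. Avoid both = 573166440 − 1316700 − 207583740 + 287280 = 364553280.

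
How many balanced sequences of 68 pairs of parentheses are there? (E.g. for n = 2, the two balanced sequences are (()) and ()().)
C_68 = 86218923998960285726185640663701108500

These balanced parentheses are counted by the Catalan number C_n = (1/(n + 1)) · C(2n, n). For n = 68: C_68 = (1/69) · C(136, 68) = 5949105755928259715106809205795376486500/69 = 86218923998960285726185640663701108500.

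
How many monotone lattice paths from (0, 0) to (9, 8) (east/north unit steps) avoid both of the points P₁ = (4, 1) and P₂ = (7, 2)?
Number of paths = 19902

Inclusion–exclusion. Total paths: C(17, 9) = 24310. Through P₁: C(5, 4)·C(12, 5) = 3960. Through P₂: C(9, 7)·C(8, 2) = 1008. Since P₁ is strictly southwest of P₂, a monotone path through both must visit P₁ then P₂; paths through both = C(5, 4)·C(4, 3)·C(8, 2) = 560. Avoid both = 24310 − 3960 − 1008 + 560 = 19902.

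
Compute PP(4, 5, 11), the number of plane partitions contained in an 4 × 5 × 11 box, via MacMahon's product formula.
PP(4, 5, 11) = 381644355456

Evaluate the triple product over i = 1..4, j = 1..5, k = 1..11. The factors are (2/1) · (3/2) · (4/3) · (5/4) · (6/5) · (7/6) · (8/7) · (9/8) · … (220 factors total). The numerators and denominators telescope so the product is an integer; carrying out the multiplication exactly gives PP(4, 5, 11) = 381644355456.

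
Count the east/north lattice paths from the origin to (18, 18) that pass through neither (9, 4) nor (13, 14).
Number of paths = 6053678740

Inclusion–exclusion. Total paths: C(36, 18) = 9075135300. Through P₁: C(13, 9)·C(23, 9) = 584290850. Through P₂: C(27, 13)·C(9, 5) = 2527345800. Since P₁ is strictly southwest of P₂, a monotone path through both must visit P₁ then P₂; paths through both = C(13, 9)·C(14, 4)·C(9, 5) = 90180090. Avoid both = 9075135300 − 584290850 − 2527345800 + 90180090 = 6053678740.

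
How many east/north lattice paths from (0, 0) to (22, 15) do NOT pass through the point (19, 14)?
Number of paths = 6088962960

Total paths from (0, 0) to (22, 15): C(37, 22) = 9364199760. Paths through (19, 14): (paths (0, 0) → (19, 14)) × (paths (19, 14) → (22, 15)) = C(33, 19) · C(4, 3) = 818809200 · 4 = 3275236800. Avoidance count = 9364199760 − 3275236800 = 6088962960.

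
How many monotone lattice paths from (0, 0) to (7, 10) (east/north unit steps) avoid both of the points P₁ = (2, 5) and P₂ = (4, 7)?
Number of paths = 10076

Inclusion–exclusion. Total paths: C(17, 7) = 19448. Through P₁: C(7, 2)·C(10, 5) = 5292. Through P₂: C(11, 4)·C(6, 3) = 6600. Since P₁ is strictly southwest of P₂, a monotone path through both must visit P₁ then P₂; paths through both = C(7, 2)·C(4, 2)·C(6, 3) = 2520. Avoid both = 19448 − 5292 − 6600 + 2520 = 10076.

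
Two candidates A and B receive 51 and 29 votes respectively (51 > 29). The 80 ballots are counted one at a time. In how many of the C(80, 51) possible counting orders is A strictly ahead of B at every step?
Strict-lead orderings = 1435081439459485119016

Total orderings of the 80 votes with 51 for A: C(80, 51) = 5218477961670854978240. By the Bertrand ballot formula (Cycle Lemma / reflection principle), the number of orderings in which A is strictly ahead of B throughout is (p − q)/(p + q) · C(p + q, p) = (51 − 29)/(51 + 29) · 5218477961670854978240 = 1435081439459485119016.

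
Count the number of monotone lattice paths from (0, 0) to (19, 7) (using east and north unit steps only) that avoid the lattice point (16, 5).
Number of paths = 454310

Total paths from (0, 0) to (19, 7): C(26, 19) = 657800. Paths through (16, 5): (paths (0, 0) → (16, 5)) × (paths (16, 5) → (19, 7)) = C(21, 16) · C(5, 3) = 20349 · 10 = 203490. Avoidance count = 657800 − 203490 = 454310.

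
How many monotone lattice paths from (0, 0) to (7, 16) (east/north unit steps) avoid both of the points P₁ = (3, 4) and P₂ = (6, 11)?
Number of paths = 132401

Inclusion–exclusion. Total paths: C(23, 7) = 245157. Through P₁: C(7, 3)·C(16, 4) = 63700. Through P₂: C(17, 6)·C(6, 1) = 74256. Since P₁ is strictly southwest of P₂, a monotone path through both must visit P₁ then P₂; paths through both = C(7, 3)·C(10, 3)·C(6, 1) = 25200. Avoid both = 245157 − 63700 − 74256 + 25200 = 132401.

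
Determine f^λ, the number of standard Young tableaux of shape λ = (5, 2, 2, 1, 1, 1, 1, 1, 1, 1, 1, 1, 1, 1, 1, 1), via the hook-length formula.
# SYT of shape (5, 2, 2, 1, 1, 1, 1, 1, 1, 1, 1, 1, 1, 1, 1, 1) = 522291

Hook-length formula: f^λ = n! / Π hook(c), product over all cells c of the Young diagram. For λ = (5, 2, 2, 1, 1, 1, 1, 1, 1, 1, 1, 1, 1, 1, 1, 1), n = 22 boxes. Hook lengths by row (left-to-right, top-to-bottom): [20, 6, 3, 2, 1]; [16, 2]; [15, 1]; [13]; [12]; [11]; [10]; [9]; [8]; [7]; [6]; [5]; [4]; [3]; [2]; [1]. Product of hooks = 2152058388480000. So f^λ = 22! / 2152058388480000 = 1124000727777607680000 / 2152058388480000 = 522291.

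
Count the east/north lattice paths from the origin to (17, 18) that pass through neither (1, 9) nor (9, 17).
Number of paths = 4490175250

Inclusion–exclusion. Total paths: C(35, 17) = 4537567650. Through P₁: C(10, 1)·C(25, 16) = 20429750. Through P₂: C(26, 9)·C(9, 8) = 28120950. Since P₁ is strictly southwest of P₂, a monotone path through both must visit P₁ then P₂; paths through both = C(10, 1)·C(16, 8)·C(9, 8) = 1158300. Avoid both = 4537567650 − 20429750 − 28120950 + 1158300 = 4490175250.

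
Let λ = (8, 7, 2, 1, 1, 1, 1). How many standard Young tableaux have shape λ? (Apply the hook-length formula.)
# SYT of shape (8, 7, 2, 1, 1, 1, 1) = 110853600

Hook-length formula: f^λ = n! / Π hook(c), product over all cells c of the Young diagram. For λ = (8, 7, 2, 1, 1, 1, 1), n = 21 boxes. Hook lengths by row (left-to-right, top-to-bottom): [14, 9, 7, 6, 5, 4, 3, 1]; [12, 7, 5, 4, 3, 2, 1]; [6, 1]; [4]; [3]; [2]; [1]. Product of hooks = 460886630400. So f^λ = 21! / 460886630400 = 51090942171709440000 / 460886630400 = 110853600.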